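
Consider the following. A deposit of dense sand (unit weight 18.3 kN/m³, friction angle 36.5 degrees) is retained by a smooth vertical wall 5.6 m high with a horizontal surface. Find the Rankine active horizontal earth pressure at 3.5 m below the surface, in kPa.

16.3 kPa

K_a = (1 − sin φ)/(1 + sin φ) = 0.2541.
σ_h = K_a γ z = 0.2541 × 18.3 × 3.5 = 16.27 kPa.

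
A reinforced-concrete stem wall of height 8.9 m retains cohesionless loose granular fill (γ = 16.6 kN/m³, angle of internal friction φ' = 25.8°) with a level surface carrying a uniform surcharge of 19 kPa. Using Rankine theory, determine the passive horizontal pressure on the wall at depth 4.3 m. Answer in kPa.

230 kPa

K_p = (1 + sin φ)/(1 − sin φ) = 2.541.
σ_v = γz + q = 16.6 × 4.3 + 19 = 90.38 kPa.
σ_h = K_p σ_v = 2.541 × 90.38 = 229.7 kPa.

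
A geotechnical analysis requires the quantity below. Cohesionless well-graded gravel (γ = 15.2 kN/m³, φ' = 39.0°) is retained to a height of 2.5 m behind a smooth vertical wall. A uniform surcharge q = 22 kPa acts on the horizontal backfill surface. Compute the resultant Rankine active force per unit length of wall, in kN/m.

K_a = tan²(45° − φ/2) = 0.2275.
Soil triangle: ½ K_a γ H² = 0.5×0.2275×15.2×2.5² = 10.81 kN/m.
Surcharge rectangle: K_a q H = 0.2275×22×2.5 = 12.51 kN/m.
Total = 10.81 + 12.51 = 23.32 kN/m.

23.3 kN/m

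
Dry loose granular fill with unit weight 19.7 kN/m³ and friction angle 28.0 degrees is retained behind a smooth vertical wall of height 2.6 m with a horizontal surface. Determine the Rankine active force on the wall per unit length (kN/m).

24.0 kN/m

K_a = tan²(45° − φ/2) = 0.3610.
P_a = ½ K_a γ H² = 0.5 × 0.3610 × 19.7 × 2.6² = 24.04 kN/m.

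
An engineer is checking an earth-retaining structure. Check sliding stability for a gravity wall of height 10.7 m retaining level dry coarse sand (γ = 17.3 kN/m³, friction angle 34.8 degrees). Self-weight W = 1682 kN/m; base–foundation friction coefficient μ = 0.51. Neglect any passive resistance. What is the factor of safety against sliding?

K_a = tan²(45° − 34.8°/2) = 0.2733.
P_a = ½K_aγH² = 0.5×0.2733×17.3×10.7² = 270.7 kN/m, acting at H/3 = 3.567 m above the base.
FS_sliding = μW / P_a = 0.51×1682 / 270.7 = 3.169.

3.17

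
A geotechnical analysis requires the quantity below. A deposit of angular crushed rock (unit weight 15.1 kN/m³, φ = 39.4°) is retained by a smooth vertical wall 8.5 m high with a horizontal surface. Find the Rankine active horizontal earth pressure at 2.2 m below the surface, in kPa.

7.42 kPa

K_a = (1 − sin φ)/(1 + sin φ) = 0.2234.
σ_h = K_a γ z = 0.2234 × 15.1 × 2.2 = 7.423 kPa.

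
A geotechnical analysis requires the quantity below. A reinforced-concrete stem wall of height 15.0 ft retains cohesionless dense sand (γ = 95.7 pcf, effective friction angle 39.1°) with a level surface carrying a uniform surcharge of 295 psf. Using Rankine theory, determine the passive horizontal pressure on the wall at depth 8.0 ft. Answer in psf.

4680 psf

K_p = (1 + sin φ)/(1 − sin φ) = 4.415.
σ_v = γz + q = 95.7 × 8.0 + 295 = 1061 psf.
σ_h = K_p σ_v = 4.415 × 1061 = 4683 psf.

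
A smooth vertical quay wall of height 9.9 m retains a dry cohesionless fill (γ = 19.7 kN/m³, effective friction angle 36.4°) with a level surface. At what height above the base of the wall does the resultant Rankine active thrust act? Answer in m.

3.30 m

K_a = 0.2552.
The pressure distribution is triangular, so the resultant acts at H/3 above the base = 9.9/3 = 3.300 m.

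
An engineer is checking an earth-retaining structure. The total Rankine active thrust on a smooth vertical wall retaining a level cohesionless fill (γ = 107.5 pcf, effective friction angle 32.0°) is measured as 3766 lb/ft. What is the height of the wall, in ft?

K_a = 0.3073. P_a = ½ K_a γ H² ⇒ H = √(2P_a/(K_a γ)).
H = √(2×3766/(0.3073×107.5)) = 15.10 ft.

15.1 ft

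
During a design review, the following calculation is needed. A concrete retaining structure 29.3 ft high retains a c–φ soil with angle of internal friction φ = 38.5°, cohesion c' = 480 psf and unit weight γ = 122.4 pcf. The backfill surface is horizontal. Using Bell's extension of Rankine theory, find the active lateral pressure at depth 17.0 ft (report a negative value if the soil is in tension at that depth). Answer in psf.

K_a = (1 − sin φ)/(1 + sin φ) = 0.2327.
σ_a = K_a γ z − 2c√K_a = 0.2327×122.4×17.0 − 2×480×0.4823 = 21.06 psf.

21.1 psf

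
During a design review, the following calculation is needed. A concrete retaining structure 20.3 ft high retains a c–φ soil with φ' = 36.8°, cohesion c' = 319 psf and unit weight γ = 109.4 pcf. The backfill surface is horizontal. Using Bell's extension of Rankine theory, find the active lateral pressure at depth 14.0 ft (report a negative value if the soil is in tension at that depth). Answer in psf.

64.6 psf

K_a = (1 − sin φ)/(1 + sin φ) = 0.2508.
σ_a = K_a γ z − 2c√K_a = 0.2508×109.4×14.0 − 2×319×0.5008 = 64.58 psf.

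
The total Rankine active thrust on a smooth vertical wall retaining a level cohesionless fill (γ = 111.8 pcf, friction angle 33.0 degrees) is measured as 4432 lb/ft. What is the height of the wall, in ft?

K_a = 0.2948. P_a = ½ K_a γ H² ⇒ H = √(2P_a/(K_a γ)).
H = √(2×4432/(0.2948×111.8)) = 16.40 ft.

16.4 ft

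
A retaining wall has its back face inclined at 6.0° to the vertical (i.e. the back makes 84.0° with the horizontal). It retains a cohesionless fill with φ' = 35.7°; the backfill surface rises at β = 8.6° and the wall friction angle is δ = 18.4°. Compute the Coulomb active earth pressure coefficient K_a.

0.313

K_a = sin²(α+φ) / [sin²α · sin(α−δ) · (1 + √{sin(φ+δ)sin(φ−β) / (sin(α−δ)sin(α+β))})²].
With α = 84.0°, φ = 35.7°, δ = 18.4°, β = 8.6°: K_a = 0.3126.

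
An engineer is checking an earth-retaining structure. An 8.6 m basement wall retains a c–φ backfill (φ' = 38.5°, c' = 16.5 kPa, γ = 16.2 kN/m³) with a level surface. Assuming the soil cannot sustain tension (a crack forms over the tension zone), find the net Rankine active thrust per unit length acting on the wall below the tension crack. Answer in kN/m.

K_a = 0.2327; √K_a = 0.4823.
Tension-crack depth z_c = 2c/(γ√K_a) = 2×16.5/(16.2×0.4823) = 4.223 m.
σ_a at base = K_a γ H − 2c√K_a = 0.2327×16.2×8.6 − 2×16.5×0.4823 = 16.50 kPa.
P_a = ½ × 16.50 × (H − z_c) = 0.5×16.50×4.377 = 36.10 kN/m.

36.1 kN/m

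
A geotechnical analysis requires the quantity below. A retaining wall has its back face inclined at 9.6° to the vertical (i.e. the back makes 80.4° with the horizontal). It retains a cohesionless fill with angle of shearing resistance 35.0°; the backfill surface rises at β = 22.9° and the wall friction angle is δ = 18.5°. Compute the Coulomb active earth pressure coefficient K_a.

0.457

K_a = sin²(α+φ) / [sin²α · sin(α−δ) · (1 + √{sin(φ+δ)sin(φ−β) / (sin(α−δ)sin(α+β))})²].
With α = 80.4°, φ = 35.0°, δ = 18.5°, β = 22.9°: K_a = 0.4569.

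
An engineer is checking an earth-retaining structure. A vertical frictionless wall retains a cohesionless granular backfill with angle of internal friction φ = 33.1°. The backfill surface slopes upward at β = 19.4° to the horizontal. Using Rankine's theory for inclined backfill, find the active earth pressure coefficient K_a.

0.349

K_a = cos β · (cos β − √(cos²β − cos²φ)) / (cos β + √(cos²β − cos²φ)).
cos β = 0.9432, cos φ = 0.8377, √(cos²β − cos²φ) = 0.4335.
K_a = 0.9432 × (0.9432 − 0.4335)/(0.9432 + 0.4335) = 0.3493.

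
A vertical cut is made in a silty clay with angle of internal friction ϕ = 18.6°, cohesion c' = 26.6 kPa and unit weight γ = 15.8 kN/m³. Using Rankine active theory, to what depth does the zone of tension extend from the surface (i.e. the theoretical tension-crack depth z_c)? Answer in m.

K_a = tan²(45° − 18.6°/2) = 0.5163; √K_a = 0.7186.
The active pressure is zero where K_a γ z = 2c√K_a, so z_c = 2c/(γ√K_a) = 2×26.6/(15.8×0.7186) = 4.686 m.

4.69 m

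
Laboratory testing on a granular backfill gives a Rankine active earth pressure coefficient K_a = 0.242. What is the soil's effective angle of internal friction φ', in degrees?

37.6°

K_a = tan²(45° − φ/2) ⇒ 45° − φ/2 = arctan(√0.242) = 26.19°.
φ = 2(45° − 26.19°) = 37.61°.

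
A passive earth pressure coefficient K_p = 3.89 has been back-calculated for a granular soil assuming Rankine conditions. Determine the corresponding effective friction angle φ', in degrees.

36.2°

K_p = (1+sin φ)/(1−sin φ) ⇒ sin φ = (K_p − 1)/(K_p + 1) = 0.5910.
φ = arcsin(0.5910) = 36.23°.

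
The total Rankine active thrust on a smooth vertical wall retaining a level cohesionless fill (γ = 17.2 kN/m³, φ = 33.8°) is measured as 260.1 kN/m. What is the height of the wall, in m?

K_a = 0.2851. P_a = ½ K_a γ H² ⇒ H = √(2P_a/(K_a γ)).
H = √(2×260.1/(0.2851×17.2)) = 10.30 m.

10.3 m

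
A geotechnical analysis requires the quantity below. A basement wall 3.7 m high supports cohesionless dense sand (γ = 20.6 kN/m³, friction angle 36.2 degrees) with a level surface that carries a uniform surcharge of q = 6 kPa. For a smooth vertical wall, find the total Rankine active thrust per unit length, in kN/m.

42.0 kN/m

K_a = tan²(45° − φ/2) = 0.2574.
Soil triangle: ½ K_a γ H² = 0.5×0.2574×20.6×3.7² = 36.29 kN/m.
Surcharge rectangle: K_a q H = 0.2574×6×3.7 = 5.714 kN/m.
Total = 36.29 + 5.714 = 42.01 kN/m.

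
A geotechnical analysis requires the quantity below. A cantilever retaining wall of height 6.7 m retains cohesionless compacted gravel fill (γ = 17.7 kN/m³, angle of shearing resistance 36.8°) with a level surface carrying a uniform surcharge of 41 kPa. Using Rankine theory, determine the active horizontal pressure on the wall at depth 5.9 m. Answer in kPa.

36.5 kPa

K_a = (1 − sin φ)/(1 + sin φ) = 0.2508.
σ_v = γz + q = 17.7 × 5.9 + 41 = 145.4 kPa.
σ_h = K_a σ_v = 0.2508 × 145.4 = 36.47 kPa.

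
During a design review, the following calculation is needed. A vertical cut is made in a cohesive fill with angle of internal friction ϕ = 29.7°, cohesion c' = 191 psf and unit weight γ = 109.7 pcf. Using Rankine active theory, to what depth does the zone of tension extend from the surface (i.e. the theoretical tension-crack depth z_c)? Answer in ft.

K_a = tan²(45° − 29.7°/2) = 0.3374; √K_a = 0.5808.
The active pressure is zero where K_a γ z = 2c√K_a, so z_c = 2c/(γ√K_a) = 2×191/(109.7×0.5808) = 5.995 ft.

6.00 ft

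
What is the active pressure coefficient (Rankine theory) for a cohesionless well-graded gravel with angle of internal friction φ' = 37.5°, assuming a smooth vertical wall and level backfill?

0.243

K_a = (1 − sin φ)/(1 + sin φ) = (1 − sin 37.5°)/(1 + sin 37.5°) = 0.2432.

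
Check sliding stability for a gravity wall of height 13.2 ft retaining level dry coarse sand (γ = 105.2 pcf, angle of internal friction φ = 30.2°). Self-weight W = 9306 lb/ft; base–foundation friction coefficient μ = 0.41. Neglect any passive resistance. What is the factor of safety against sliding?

K_a = tan²(45° − 30.2°/2) = 0.3307.
P_a = ½K_aγH² = 0.5×0.3307×105.2×13.2² = 3030 lb/ft, acting at H/3 = 4.400 ft above the base.
FS_sliding = μW / P_a = 0.41×9306 / 3030 = 1.259.

1.26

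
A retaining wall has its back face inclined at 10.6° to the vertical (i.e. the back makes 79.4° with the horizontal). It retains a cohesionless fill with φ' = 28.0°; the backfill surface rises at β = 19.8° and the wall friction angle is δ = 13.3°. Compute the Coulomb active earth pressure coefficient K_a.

K_a = sin²(α+φ) / [sin²α · sin(α−δ) · (1 + √{sin(φ+δ)sin(φ−β) / (sin(α−δ)sin(α+β))})²].
With α = 79.4°, φ = 28.0°, δ = 13.3°, β = 19.8°: K_a = 0.5890.

0.589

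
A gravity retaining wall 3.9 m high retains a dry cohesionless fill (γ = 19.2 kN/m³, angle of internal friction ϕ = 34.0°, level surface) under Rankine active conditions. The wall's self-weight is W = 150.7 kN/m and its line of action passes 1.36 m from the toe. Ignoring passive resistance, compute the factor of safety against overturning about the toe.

3.82

K_a = tan²(45° − 34.0°/2) = 0.2827.
P_a = ½K_aγH² = 0.5×0.2827×19.2×3.9² = 41.28 kN/m, acting at H/3 = 1.300 m above the base.
Overturning moment M_o = P_a × H/3 = 41.28 × 1.300 = 53.67.
Resisting moment M_r = W × 1.36 = 150.7 × 1.36 = 205.0.
FS_overturning = M_r/M_o = 205.0/53.67 = 3.819.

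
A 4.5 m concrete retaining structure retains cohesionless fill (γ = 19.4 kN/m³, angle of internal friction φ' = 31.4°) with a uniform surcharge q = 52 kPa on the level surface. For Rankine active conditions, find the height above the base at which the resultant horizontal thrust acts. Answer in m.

K_a = 0.3149.
Triangular part P₁ = ½K_aγH² = 61.86 at H/3 = 1.500 m; rectangular part P₂ = K_a q H = 73.69 at H/2 = 2.250 m.
ȳ = (P₁·1.500 + P₂·2.250)/(P₁+P₂) = 1.908 m.

1.91 m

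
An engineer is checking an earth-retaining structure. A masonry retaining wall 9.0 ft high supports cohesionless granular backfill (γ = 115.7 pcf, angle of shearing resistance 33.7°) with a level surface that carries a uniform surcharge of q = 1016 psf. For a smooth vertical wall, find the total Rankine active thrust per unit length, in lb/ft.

3960 lb/ft

K_a = tan²(45° − φ/2) = 0.2863.
Soil triangle: ½ K_a γ H² = 0.5×0.2863×115.7×9.0² = 1342 lb/ft.
Surcharge rectangle: K_a q H = 0.2863×1016×9.0 = 2618 lb/ft.
Total = 1342 + 2618 = 3960 lb/ft.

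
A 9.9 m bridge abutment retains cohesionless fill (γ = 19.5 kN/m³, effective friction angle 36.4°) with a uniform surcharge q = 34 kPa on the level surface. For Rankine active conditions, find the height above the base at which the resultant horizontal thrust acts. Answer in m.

3.73 m

K_a = 0.2552.
Triangular part P₁ = ½K_aγH² = 243.8 at H/3 = 3.300 m; rectangular part P₂ = K_a q H = 85.89 at H/2 = 4.950 m.
ȳ = (P₁·3.300 + P₂·4.950)/(P₁+P₂) = 3.730 m.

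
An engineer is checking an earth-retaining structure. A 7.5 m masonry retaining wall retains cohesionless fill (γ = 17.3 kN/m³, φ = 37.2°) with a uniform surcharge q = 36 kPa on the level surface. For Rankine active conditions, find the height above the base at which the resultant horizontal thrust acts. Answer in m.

K_a = 0.2464.
Triangular part P₁ = ½K_aγH² = 119.9 at H/3 = 2.500 m; rectangular part P₂ = K_a q H = 66.53 at H/2 = 3.750 m.
ȳ = (P₁·2.500 + P₂·3.750)/(P₁+P₂) = 2.946 m.

2.95 m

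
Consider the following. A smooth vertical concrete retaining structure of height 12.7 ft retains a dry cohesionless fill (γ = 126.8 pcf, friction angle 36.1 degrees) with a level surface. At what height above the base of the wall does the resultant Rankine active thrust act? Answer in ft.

4.23 ft

K_a = 0.2585.
The pressure distribution is triangular, so the resultant acts at H/3 above the base = 12.7/3 = 4.233 ft.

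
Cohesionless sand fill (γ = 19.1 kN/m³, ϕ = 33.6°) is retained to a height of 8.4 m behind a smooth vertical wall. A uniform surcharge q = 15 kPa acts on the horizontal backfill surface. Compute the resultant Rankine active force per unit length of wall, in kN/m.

230 kN/m

K_a = tan²(45° − φ/2) = 0.2875.
Soil triangle: ½ K_a γ H² = 0.5×0.2875×19.1×8.4² = 193.7 kN/m.
Surcharge rectangle: K_a q H = 0.2875×15×8.4 = 36.23 kN/m.
Total = 193.7 + 36.23 = 230.0 kN/m.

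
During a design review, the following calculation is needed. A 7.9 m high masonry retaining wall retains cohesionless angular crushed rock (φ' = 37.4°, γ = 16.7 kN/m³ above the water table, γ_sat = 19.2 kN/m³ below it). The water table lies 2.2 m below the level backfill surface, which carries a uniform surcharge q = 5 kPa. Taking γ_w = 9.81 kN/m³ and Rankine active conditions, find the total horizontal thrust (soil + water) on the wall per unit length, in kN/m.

267 kN/m

K_a = tan²(45° − φ/2) = 0.2443.
γ' = 19.2 − 9.81 = 9.390 kN/m³. h₂ = H − d_w = 5.7 m.
σ'_h: at surface K_a·q = 1.221; at WT K_a(q+γd_w) = 10.20; at base K_a(q+γd_w+γ'h₂) = 23.27 kPa.
P₁ = ½(1.221+10.20)×2.2 = 12.56; P₂ = ½(10.20+23.27)×5.7 = 95.37; P_w = ½γ_w h₂² = 159.4.
Total = 12.56+95.37+159.4 = 267.3 kN/m.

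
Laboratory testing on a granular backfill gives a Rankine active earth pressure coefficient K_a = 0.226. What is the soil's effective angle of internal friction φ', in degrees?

K_a = tan²(45° − φ/2) ⇒ 45° − φ/2 = arctan(√0.226) = 25.43°.
φ = 2(45° − 25.43°) = 39.15°.

39.1°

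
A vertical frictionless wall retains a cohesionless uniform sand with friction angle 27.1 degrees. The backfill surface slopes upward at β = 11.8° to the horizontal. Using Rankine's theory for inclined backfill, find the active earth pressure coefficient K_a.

0.404

K_a = cos β · (cos β − √(cos²β − cos²φ)) / (cos β + √(cos²β − cos²φ)).
cos β = 0.9789, cos φ = 0.8902, √(cos²β − cos²φ) = 0.4071.
K_a = 0.9789 × (0.9789 − 0.4071)/(0.9789 + 0.4071) = 0.4039.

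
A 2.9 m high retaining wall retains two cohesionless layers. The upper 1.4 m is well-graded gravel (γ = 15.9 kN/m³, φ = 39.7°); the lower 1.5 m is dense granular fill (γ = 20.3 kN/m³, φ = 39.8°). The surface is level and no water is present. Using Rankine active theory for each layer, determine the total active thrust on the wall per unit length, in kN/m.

K_a1 = tan²(45°−39.7°/2) = 0.2204; K_a2 = tan²(45°−39.8°/2) = 0.2194.
Layer 1: σ at base = K_a1 γ₁ h₁ = 4.907 kPa; P₁ = ½×4.907×1.4 = 3.435.
Layer 2: σ_v at top = γ₁h₁ = 22.26; σ_h top = K_a2×22.26 = 4.885; σ_h base = K_a2×(22.26+20.3×1.5) = 11.57.
P₂ = ½(4.885+11.57)×1.5 = 12.34. Total P_a = 3.435+12.34 = 15.77 kN/m.

15.8 kN/m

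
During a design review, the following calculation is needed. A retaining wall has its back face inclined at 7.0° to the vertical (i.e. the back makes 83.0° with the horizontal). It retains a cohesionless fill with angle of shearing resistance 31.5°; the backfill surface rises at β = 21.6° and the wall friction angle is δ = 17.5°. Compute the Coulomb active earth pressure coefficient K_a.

0.482

K_a = sin²(α+φ) / [sin²α · sin(α−δ) · (1 + √{sin(φ+δ)sin(φ−β) / (sin(α−δ)sin(α+β))})²].
With α = 83.0°, φ = 31.5°, δ = 17.5°, β = 21.6°: K_a = 0.4823.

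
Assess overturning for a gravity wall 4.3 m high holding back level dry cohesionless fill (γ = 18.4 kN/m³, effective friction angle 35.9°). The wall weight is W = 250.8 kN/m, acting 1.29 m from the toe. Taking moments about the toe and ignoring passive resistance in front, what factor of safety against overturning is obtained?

K_a = tan²(45° − 35.9°/2) = 0.2607.
P_a = ½K_aγH² = 0.5×0.2607×18.4×4.3² = 44.35 kN/m, acting at H/3 = 1.433 m above the base.
Overturning moment M_o = P_a × H/3 = 44.35 × 1.433 = 63.57.
Resisting moment M_r = W × 1.29 = 250.8 × 1.29 = 323.5.
FS_overturning = M_r/M_o = 323.5/63.57 = 5.089.

5.09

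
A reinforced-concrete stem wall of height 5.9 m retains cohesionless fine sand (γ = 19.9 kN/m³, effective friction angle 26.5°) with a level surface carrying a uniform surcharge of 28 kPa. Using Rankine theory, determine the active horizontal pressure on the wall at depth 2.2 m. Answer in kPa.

K_a = (1 − sin φ)/(1 + sin φ) = 0.3829.
σ_v = γz + q = 19.9 × 2.2 + 28 = 71.78 kPa.
σ_h = K_a σ_v = 0.3829 × 71.78 = 27.49 kPa.

27.5 kPa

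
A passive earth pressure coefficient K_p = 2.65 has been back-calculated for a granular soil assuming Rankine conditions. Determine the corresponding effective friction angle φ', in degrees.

26.9°

K_p = (1+sin φ)/(1−sin φ) ⇒ sin φ = (K_p − 1)/(K_p + 1) = 0.4521.
φ = arcsin(0.4521) = 26.88°.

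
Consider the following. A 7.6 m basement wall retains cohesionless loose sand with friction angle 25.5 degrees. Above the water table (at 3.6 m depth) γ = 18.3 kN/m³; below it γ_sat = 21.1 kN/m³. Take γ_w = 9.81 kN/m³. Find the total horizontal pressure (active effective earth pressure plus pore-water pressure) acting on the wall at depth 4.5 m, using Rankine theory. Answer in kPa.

K_a = (1 − sin φ)/(1 + sin φ) = 0.3981.
γ' = 21.1 − 9.81 = 11.29 kN/m³.
Effective vertical stress at 4.5 m: σ'_v = 18.3×3.6 + 11.29×0.900 = 76.04 kPa.
σ'_h = K_a σ'_v = 0.3981 × 76.04 = 30.27 kPa; u = γ_w × 0.900 = 8.829 kPa.
Total σ_h = 30.27 + 8.829 = 39.10 kPa.

39.1 kPa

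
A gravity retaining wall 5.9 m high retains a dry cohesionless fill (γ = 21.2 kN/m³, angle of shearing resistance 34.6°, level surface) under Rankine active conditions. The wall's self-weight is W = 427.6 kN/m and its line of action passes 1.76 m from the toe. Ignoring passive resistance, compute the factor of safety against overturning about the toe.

3.76

K_a = tan²(45° − 34.6°/2) = 0.2756.
P_a = ½K_aγH² = 0.5×0.2756×21.2×5.9² = 101.7 kN/m, acting at H/3 = 1.967 m above the base.
Overturning moment M_o = P_a × H/3 = 101.7 × 1.967 = 200.0.
Resisting moment M_r = W × 1.76 = 427.6 × 1.76 = 752.6.
FS_overturning = M_r/M_o = 752.6/200.0 = 3.762.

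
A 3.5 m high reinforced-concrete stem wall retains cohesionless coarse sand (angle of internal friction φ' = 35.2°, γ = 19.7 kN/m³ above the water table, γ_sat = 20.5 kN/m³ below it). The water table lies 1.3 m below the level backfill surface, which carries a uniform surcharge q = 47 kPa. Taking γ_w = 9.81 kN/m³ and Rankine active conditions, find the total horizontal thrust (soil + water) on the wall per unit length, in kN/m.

K_a = tan²(45° − φ/2) = 0.2687.
γ' = 20.5 − 9.81 = 10.69 kN/m³. h₂ = H − d_w = 2.2 m.
σ'_h: at surface K_a·q = 12.63; at WT K_a(q+γd_w) = 19.51; at base K_a(q+γd_w+γ'h₂) = 25.83 kPa.
P₁ = ½(12.63+19.51)×1.3 = 20.89; P₂ = ½(19.51+25.83)×2.2 = 49.87; P_w = ½γ_w h₂² = 23.74.
Total = 20.89+49.87+23.74 = 94.50 kN/m.

94.5 kN/m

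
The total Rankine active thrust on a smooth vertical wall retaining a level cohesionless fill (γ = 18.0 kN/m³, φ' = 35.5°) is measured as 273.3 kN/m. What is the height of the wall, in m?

K_a = 0.2653. P_a = ½ K_a γ H² ⇒ H = √(2P_a/(K_a γ)).
H = √(2×273.3/(0.2653×18.0)) = 10.70 m.

10.7 m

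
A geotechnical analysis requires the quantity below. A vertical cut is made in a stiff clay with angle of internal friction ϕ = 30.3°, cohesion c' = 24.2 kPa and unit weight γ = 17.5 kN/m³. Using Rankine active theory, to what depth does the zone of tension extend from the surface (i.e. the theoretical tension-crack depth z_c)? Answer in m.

K_a = tan²(45° − 30.3°/2) = 0.3293; √K_a = 0.5739.
The active pressure is zero where K_a γ z = 2c√K_a, so z_c = 2c/(γ√K_a) = 2×24.2/(17.5×0.5739) = 4.819 m.

4.82 m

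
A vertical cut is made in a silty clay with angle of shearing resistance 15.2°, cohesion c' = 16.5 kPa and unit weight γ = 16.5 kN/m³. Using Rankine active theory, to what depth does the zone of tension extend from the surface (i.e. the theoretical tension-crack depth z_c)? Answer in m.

K_a = tan²(45° − 15.2°/2) = 0.5845; √K_a = 0.7646.
The active pressure is zero where K_a γ z = 2c√K_a, so z_c = 2c/(γ√K_a) = 2×16.5/(16.5×0.7646) = 2.616 m.

2.62 m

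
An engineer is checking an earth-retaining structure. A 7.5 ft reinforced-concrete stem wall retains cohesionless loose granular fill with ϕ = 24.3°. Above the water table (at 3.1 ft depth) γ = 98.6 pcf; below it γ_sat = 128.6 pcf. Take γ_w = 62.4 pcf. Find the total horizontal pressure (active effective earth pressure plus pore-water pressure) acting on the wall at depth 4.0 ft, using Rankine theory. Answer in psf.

K_a = (1 − sin φ)/(1 + sin φ) = 0.4169.
γ' = 128.6 − 62.4 = 66.20 pcf.
Effective vertical stress at 4.0 ft: σ'_v = 98.6×3.1 + 66.20×0.900 = 365.2 psf.
σ'_h = K_a σ'_v = 0.4169 × 365.2 = 152.3 psf; u = γ_w × 0.900 = 56.16 psf.
Total σ_h = 152.3 + 56.16 = 208.4 psf.

208 psf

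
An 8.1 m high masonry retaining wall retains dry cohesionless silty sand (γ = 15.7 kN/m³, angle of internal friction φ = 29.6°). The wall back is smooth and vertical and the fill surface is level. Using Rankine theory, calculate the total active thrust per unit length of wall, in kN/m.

K_a = tan²(45° − φ/2) = 0.3387.
P_a = ½ K_a γ H² = 0.5 × 0.3387 × 15.7 × 8.1² = 174.5 kN/m.

174 kN/m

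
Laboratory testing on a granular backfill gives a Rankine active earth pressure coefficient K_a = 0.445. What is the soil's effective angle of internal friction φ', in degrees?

22.6°

K_a = tan²(45° − φ/2) ⇒ 45° − φ/2 = arctan(√0.445) = 33.71°.
φ = 2(45° − 33.71°) = 22.59°.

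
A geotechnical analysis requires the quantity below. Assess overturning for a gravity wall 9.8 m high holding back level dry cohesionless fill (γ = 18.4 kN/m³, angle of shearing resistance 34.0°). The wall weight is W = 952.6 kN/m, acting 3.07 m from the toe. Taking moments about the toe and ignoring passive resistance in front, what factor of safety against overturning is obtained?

3.58

K_a = tan²(45° − 34.0°/2) = 0.2827.
P_a = ½K_aγH² = 0.5×0.2827×18.4×9.8² = 249.8 kN/m, acting at H/3 = 3.267 m above the base.
Overturning moment M_o = P_a × H/3 = 249.8 × 3.267 = 816.0.
Resisting moment M_r = W × 3.07 = 952.6 × 3.07 = 2924.
FS_overturning = M_r/M_o = 2924/816.0 = 3.584.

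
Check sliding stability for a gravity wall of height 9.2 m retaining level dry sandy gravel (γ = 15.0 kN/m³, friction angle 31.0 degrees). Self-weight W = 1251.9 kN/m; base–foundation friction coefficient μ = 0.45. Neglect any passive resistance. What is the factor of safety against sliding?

2.77

K_a = tan²(45° − 31.0°/2) = 0.3201.
P_a = ½K_aγH² = 0.5×0.3201×15.0×9.2² = 203.2 kN/m, acting at H/3 = 3.067 m above the base.
FS_sliding = μW / P_a = 0.45×1251.9 / 203.2 = 2.772.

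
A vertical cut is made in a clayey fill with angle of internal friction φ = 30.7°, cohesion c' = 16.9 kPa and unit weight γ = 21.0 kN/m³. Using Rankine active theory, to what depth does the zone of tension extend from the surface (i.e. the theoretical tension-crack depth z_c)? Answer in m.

2.83 m

K_a = tan²(45° − 30.7°/2) = 0.3240; √K_a = 0.5692.
The active pressure is zero where K_a γ z = 2c√K_a, so z_c = 2c/(γ√K_a) = 2×16.9/(21.0×0.5692) = 2.828 m.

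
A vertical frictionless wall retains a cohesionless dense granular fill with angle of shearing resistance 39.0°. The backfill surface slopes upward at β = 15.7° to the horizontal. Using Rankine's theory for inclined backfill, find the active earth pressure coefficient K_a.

K_a = cos β · (cos β − √(cos²β − cos²φ)) / (cos β + √(cos²β − cos²φ)).
cos β = 0.9627, cos φ = 0.7771, √(cos²β − cos²φ) = 0.5682.
K_a = 0.9627 × (0.9627 − 0.5682)/(0.9627 + 0.5682) = 0.2481.

0.248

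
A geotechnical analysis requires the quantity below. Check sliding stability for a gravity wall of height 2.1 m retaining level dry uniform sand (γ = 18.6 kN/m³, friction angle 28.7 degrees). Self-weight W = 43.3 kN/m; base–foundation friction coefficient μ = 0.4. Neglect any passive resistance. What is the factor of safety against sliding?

1.20

K_a = tan²(45° − 28.7°/2) = 0.3511.
P_a = ½K_aγH² = 0.5×0.3511×18.6×2.1² = 14.40 kN/m, acting at H/3 = 0.7000 m above the base.
FS_sliding = μW / P_a = 0.4×43.3 / 14.40 = 1.203.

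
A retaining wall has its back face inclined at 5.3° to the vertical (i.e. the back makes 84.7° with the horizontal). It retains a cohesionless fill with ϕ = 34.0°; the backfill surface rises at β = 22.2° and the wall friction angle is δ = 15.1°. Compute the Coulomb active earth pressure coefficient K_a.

K_a = sin²(α+φ) / [sin²α · sin(α−δ) · (1 + √{sin(φ+δ)sin(φ−β) / (sin(α−δ)sin(α+β))})²].
With α = 84.7°, φ = 34.0°, δ = 15.1°, β = 22.2°: K_a = 0.4134.

0.413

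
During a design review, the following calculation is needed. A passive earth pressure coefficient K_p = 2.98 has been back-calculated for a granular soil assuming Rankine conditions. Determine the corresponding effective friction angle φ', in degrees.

K_p = (1+sin φ)/(1−sin φ) ⇒ sin φ = (K_p − 1)/(K_p + 1) = 0.4975.
φ = arcsin(0.4975) = 29.83°.

29.8°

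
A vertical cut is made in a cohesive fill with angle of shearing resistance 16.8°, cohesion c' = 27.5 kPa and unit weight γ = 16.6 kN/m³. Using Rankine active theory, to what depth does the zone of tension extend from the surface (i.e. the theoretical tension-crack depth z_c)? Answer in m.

4.46 m

K_a = tan²(45° − 16.8°/2) = 0.5516; √K_a = 0.7427.
The active pressure is zero where K_a γ z = 2c√K_a, so z_c = 2c/(γ√K_a) = 2×27.5/(16.6×0.7427) = 4.461 m.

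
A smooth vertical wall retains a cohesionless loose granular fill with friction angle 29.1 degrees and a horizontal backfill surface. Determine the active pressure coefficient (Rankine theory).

K_a = (1 − sin φ)/(1 + sin φ) = (1 − sin 29.1°)/(1 + sin 29.1°) = 0.3456.

0.346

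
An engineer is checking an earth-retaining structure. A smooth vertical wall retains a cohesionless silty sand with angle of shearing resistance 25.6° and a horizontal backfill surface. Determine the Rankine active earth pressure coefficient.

0.397

K_a = tan²(45° − φ/2) = tan²(32.20°) = 0.3966.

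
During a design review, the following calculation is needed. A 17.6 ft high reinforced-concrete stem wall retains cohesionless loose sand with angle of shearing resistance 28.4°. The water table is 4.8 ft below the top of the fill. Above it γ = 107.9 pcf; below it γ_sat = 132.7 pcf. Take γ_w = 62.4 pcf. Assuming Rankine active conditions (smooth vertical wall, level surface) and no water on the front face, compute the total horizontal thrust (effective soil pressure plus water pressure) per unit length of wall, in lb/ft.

K_a = tan²(45° − φ/2) = 0.3554.
γ' = 132.7 − 62.4 = 70.30 pcf. Depth below WT = 12.8 ft.
σ'_h at WT = K_a γ d_w = 184.0 psf; at base = 184.0 + K_a γ' × 12.8 = 503.8 psf.
P₁ (0–4.8 ft) = ½×184.0×4.8 = 441.7. P₂ (4.8–17.6 ft) = ½(184.0+503.8)×12.8 = 4402.
P_w = ½ γ_w h₂² = 0.5×62.4×12.8² = 5112. Total = 441.7+4402+5112 = 9956 lb/ft.

9960 lb/ft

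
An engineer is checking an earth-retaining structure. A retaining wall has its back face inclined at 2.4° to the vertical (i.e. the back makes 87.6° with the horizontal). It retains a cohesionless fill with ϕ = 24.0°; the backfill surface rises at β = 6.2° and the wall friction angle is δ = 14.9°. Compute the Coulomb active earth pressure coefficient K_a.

K_a = sin²(α+φ) / [sin²α · sin(α−δ) · (1 + √{sin(φ+δ)sin(φ−β) / (sin(α−δ)sin(α+β))})²].
With α = 87.6°, φ = 24.0°, δ = 14.9°, β = 6.2°: K_a = 0.4321.

0.432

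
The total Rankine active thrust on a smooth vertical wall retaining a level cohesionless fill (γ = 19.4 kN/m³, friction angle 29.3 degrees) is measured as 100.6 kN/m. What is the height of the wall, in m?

K_a = 0.3428. P_a = ½ K_a γ H² ⇒ H = √(2P_a/(K_a γ)).
H = √(2×100.6/(0.3428×19.4)) = 5.500 m.

5.50 m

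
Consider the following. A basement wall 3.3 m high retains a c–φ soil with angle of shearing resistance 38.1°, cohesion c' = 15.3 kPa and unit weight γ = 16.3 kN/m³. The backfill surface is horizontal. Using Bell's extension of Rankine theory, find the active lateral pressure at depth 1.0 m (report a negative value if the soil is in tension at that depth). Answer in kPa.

K_a = (1 − sin φ)/(1 + sin φ) = 0.2368.
σ_a = K_a γ z − 2c√K_a = 0.2368×16.3×1.0 − 2×15.3×0.4867 = -11.03 kPa.

-11.0 kPa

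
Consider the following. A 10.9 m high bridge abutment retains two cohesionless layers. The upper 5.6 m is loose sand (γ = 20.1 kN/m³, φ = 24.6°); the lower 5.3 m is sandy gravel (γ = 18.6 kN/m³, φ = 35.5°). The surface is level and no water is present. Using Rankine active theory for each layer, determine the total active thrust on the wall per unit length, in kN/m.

357 kN/m

K_a1 = tan²(45°−24.6°/2) = 0.4121; K_a2 = tan²(45°−35.5°/2) = 0.2653.
Layer 1: σ at base = K_a1 γ₁ h₁ = 46.39 kPa; P₁ = ½×46.39×5.6 = 129.9.
Layer 2: σ_v at top = γ₁h₁ = 112.6; σ_h top = K_a2×112.6 = 29.86; σ_h base = K_a2×(112.6+18.6×5.3) = 56.01.
P₂ = ½(29.86+56.01)×5.3 = 227.5. Total P_a = 129.9+227.5 = 357.4 kN/m.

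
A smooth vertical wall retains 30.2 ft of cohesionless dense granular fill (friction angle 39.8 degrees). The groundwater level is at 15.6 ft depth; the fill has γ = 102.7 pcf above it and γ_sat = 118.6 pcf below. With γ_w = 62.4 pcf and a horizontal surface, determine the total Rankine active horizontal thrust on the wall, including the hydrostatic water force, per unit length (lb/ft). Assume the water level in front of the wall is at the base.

K_a = tan²(45° − φ/2) = 0.2194.
γ' = 118.6 − 62.4 = 56.20 pcf. Depth below WT = 14.6 ft.
σ'_h at WT = K_a γ d_w = 351.6 psf; at base = 351.6 + K_a γ' × 14.6 = 531.6 psf.
P₁ (0–15.6 ft) = ½×351.6×15.6 = 2742. P₂ (15.6–30.2 ft) = ½(351.6+531.6)×14.6 = 6447.
P_w = ½ γ_w h₂² = 0.5×62.4×14.6² = 6651. Total = 2742+6447+6651 = 15840 lb/ft.

15800 lb/ft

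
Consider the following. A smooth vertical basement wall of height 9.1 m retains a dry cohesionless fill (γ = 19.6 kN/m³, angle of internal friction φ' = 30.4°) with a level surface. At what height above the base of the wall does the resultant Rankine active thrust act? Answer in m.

3.03 m

K_a = 0.3280.
The pressure distribution is triangular, so the resultant acts at H/3 above the base = 9.1/3 = 3.033 m.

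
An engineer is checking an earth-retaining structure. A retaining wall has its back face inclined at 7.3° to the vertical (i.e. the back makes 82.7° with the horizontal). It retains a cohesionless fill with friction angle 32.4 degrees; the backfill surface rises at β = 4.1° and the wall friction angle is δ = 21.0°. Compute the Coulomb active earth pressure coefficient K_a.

0.344

K_a = sin²(α+φ) / [sin²α · sin(α−δ) · (1 + √{sin(φ+δ)sin(φ−β) / (sin(α−δ)sin(α+β))})²].
With α = 82.7°, φ = 32.4°, δ = 21.0°, β = 4.1°: K_a = 0.3444.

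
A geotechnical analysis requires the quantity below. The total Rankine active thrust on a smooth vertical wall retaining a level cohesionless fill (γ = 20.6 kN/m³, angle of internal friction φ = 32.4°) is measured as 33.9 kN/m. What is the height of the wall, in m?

K_a = 0.3022. P_a = ½ K_a γ H² ⇒ H = √(2P_a/(K_a γ)).
H = √(2×33.9/(0.3022×20.6)) = 3.300 m.

3.30 m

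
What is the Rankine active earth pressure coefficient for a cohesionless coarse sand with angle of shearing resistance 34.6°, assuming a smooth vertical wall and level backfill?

K_a = (1 − sin φ)/(1 + sin φ) = (1 − sin 34.6°)/(1 + sin 34.6°) = 0.2756.

0.276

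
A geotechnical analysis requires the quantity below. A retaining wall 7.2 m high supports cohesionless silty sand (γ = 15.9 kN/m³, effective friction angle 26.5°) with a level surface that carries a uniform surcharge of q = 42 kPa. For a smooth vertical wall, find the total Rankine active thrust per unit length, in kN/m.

K_a = tan²(45° − φ/2) = 0.3829.
Soil triangle: ½ K_a γ H² = 0.5×0.3829×15.9×7.2² = 157.8 kN/m.
Surcharge rectangle: K_a q H = 0.3829×42×7.2 = 115.8 kN/m.
Total = 157.8 + 115.8 = 273.6 kN/m.

274 kN/m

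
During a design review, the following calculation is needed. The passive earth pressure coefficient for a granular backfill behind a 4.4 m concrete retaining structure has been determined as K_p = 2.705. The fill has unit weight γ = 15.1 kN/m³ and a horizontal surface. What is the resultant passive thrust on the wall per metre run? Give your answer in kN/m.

P = ½ K_p γ H² = 0.5 × 2.705 × 15.1 × 4.4² = 395.4 kN/m.

395 kN/m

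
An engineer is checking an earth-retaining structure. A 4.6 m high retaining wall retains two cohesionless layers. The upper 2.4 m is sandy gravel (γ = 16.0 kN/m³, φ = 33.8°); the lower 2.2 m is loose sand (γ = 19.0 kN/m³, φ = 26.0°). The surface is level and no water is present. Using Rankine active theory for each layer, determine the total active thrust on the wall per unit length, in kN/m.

64.1 kN/m

K_a1 = tan²(45°−33.8°/2) = 0.2851; K_a2 = tan²(45°−26.0°/2) = 0.3905.
Layer 1: σ at base = K_a1 γ₁ h₁ = 10.95 kPa; P₁ = ½×10.95×2.4 = 13.14.
Layer 2: σ_v at top = γ₁h₁ = 38.40; σ_h top = K_a2×38.40 = 14.99; σ_h base = K_a2×(38.40+19.0×2.2) = 31.32.
P₂ = ½(14.99+31.32)×2.2 = 50.94. Total P_a = 13.14+50.94 = 64.08 kN/m.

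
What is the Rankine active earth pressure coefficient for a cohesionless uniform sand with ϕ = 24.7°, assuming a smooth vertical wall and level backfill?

K_a = tan²(45° − φ/2) = tan²(32.65°) = 0.4106.

0.411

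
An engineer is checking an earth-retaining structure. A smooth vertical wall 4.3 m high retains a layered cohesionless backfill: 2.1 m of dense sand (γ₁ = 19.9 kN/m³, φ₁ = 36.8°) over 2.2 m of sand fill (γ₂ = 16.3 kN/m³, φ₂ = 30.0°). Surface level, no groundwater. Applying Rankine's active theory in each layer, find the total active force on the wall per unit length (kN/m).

54.8 kN/m

K_a1 = tan²(45°−36.8°/2) = 0.2508; K_a2 = tan²(45°−30.0°/2) = 0.3333.
Layer 1: σ at base = K_a1 γ₁ h₁ = 10.48 kPa; P₁ = ½×10.48×2.1 = 11.00.
Layer 2: σ_v at top = γ₁h₁ = 41.79; σ_h top = K_a2×41.79 = 13.93; σ_h base = K_a2×(41.79+16.3×2.2) = 25.88.
P₂ = ½(13.93+25.88)×2.2 = 43.79. Total P_a = 11.00+43.79 = 54.80 kN/m.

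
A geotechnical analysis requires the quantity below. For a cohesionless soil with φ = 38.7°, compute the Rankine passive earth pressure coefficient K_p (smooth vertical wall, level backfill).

K_p = (1 + sin φ)/(1 − sin φ) = tan²(45° + 38.7°/2) = 4.337.

4.34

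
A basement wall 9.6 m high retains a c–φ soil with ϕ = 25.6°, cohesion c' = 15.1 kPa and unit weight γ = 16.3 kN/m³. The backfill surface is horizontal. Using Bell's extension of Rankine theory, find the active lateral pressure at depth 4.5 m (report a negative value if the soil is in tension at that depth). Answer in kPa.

10.1 kPa

K_a = (1 − sin φ)/(1 + sin φ) = 0.3966.
σ_a = K_a γ z − 2c√K_a = 0.3966×16.3×4.5 − 2×15.1×0.6297 = 10.07 kPa.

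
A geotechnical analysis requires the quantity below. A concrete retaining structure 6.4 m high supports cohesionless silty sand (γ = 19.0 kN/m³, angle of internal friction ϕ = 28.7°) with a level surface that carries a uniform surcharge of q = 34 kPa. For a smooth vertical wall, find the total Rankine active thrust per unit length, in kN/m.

213 kN/m

K_a = tan²(45° − φ/2) = 0.3511.
Soil triangle: ½ K_a γ H² = 0.5×0.3511×19.0×6.4² = 136.6 kN/m.
Surcharge rectangle: K_a q H = 0.3511×34×6.4 = 76.41 kN/m.
Total = 136.6 + 76.41 = 213.0 kN/m.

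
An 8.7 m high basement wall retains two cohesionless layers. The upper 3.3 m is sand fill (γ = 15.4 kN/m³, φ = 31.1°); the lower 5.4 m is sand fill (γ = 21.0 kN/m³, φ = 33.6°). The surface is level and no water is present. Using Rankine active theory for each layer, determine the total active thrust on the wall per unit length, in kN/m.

194 kN/m

K_a1 = tan²(45°−31.1°/2) = 0.3188; K_a2 = tan²(45°−33.6°/2) = 0.2875.
Layer 1: σ at base = K_a1 γ₁ h₁ = 16.20 kPa; P₁ = ½×16.20×3.3 = 26.73.
Layer 2: σ_v at top = γ₁h₁ = 50.82; σ_h top = K_a2×50.82 = 14.61; σ_h base = K_a2×(50.82+21.0×5.4) = 47.21.
P₂ = ½(14.61+47.21)×5.4 = 166.9. Total P_a = 26.73+166.9 = 193.7 kN/m.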